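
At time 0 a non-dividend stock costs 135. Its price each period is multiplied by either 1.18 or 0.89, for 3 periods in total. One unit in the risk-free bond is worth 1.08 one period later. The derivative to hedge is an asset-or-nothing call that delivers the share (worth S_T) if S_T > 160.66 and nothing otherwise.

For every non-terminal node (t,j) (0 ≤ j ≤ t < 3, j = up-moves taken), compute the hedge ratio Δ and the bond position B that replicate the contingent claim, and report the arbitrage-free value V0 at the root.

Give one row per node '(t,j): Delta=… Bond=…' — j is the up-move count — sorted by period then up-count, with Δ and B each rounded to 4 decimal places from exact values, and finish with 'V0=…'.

Risk-neutral probability p* = (R−d)/(u−d) = (1.08−0.89)/(1.18−0.89) = 0.6552.
Payoff layer (t=3): V(3,0)=0.0000, V(3,1)=0.0000, V(3,2)=167.2969, V(3,3)=221.8093
(2,0): S=106.9335. Δ = (V_up−V_dn)/(S_up−S_dn) = (0.0000−0.0000)/(126.1815−95.1708) = 0.0000. V = [p*·0.0000 + (1−p*)·0.0000]/1.08 = 0.0000. B = V − Δ·S = 0.0000.
(2,1): S=141.7770. Δ = (V_up−V_dn)/(S_up−S_dn) = (167.2969−0.0000)/(167.2969−126.1815) = 4.0690. V = [p*·167.2969 + (1−p*)·0.0000]/1.08 = 101.4892. B = V − Δ·S = -475.3966.
(2,2): S=187.9740. Δ = (V_up−V_dn)/(S_up−S_dn) = (221.8093−167.2969)/(221.8093−167.2969) = 1.0000. V = [p*·221.8093 + (1−p*)·167.2969]/1.08 = 187.9740. B = V − Δ·S = 0.0000.
(1,0): S=120.1500. Δ = (V_up−V_dn)/(S_up−S_dn) = (101.4892−0.0000)/(141.7770−106.9335) = 2.9127. V = [p*·101.4892 + (1−p*)·0.0000]/1.08 = 61.5675. B = V − Δ·S = -288.3951.
(1,1): S=159.3000. Δ = (V_up−V_dn)/(S_up−S_dn) = (187.9740−101.4892)/(187.9740−141.7770) = 1.8721. V = [p*·187.9740 + (1−p*)·101.4892]/1.08 = 146.4367. B = V − Δ·S = -151.7869.
(0,0): S=135.0000. Δ = (V_up−V_dn)/(S_up−S_dn) = (146.4367−61.5675)/(159.3000−120.1500) = 2.1678. V = [p*·146.4367 + (1−p*)·61.5675]/1.08 = 108.4921. B = V − Δ·S = -184.1604.
Each (Δ,B) replicates both successor values, so the strategy is self-financing and V0 is arbitrage-free.

(0,0): Delta=2.1678 Bond=-184.1604
(1,0): Delta=2.9127 Bond=-288.3951
(1,1): Delta=1.8721 Bond=-151.7869
(2,0): Delta=0.0000 Bond=0.0000
(2,1): Delta=4.0690 Bond=-475.3966
(2,2): Delta=1.0000 Bond=0.0000
V0=108.4921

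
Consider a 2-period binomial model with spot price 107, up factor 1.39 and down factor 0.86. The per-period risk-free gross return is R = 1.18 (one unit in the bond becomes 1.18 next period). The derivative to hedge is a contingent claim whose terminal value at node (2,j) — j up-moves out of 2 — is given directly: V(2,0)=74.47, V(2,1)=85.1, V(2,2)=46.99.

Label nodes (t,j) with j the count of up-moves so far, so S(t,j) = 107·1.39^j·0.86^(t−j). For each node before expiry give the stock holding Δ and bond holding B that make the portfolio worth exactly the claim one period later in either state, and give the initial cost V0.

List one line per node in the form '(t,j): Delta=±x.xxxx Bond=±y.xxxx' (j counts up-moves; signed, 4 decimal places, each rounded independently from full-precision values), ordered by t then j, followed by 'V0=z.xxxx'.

(0,0): Delta=-0.2809 Bond=79.9989
(1,0): Delta=0.2180 Bond=48.4926
(1,1): Delta=-0.4835 Bond=124.5245
V0=49.9414

The replicating-portfolio and risk-neutral prices coincide; use p* = (1.18−0.86)/(1.39−0.86) = 0.6038 for the latter.
Payoff layer (t=2): V(2,0)=74.4700, V(2,1)=85.1000, V(2,2)=46.9900
Node (1,0) S=92.0200: V=(p*·85.1000+(1−p*)·74.4700)/1.18=68.5492; Δ=(85.1000−74.4700)/(127.9078−79.1372)=0.2180; B=V−Δ·S=48.4926
Node (1,1) S=148.7300: V=(p*·46.9900+(1−p*)·85.1000)/1.18=52.6188; Δ=(46.9900−85.1000)/(206.7347−127.9078)=-0.4835; B=V−Δ·S=124.5245
Node (0,0) S=107.0000: V=(p*·52.6188+(1−p*)·68.5492)/1.18=49.9414; Δ=(52.6188−68.5492)/(148.7300−92.0200)=-0.2809; B=V−Δ·S=79.9989
Self-financing check: at every node Δ·S+B equals the discounted successor values.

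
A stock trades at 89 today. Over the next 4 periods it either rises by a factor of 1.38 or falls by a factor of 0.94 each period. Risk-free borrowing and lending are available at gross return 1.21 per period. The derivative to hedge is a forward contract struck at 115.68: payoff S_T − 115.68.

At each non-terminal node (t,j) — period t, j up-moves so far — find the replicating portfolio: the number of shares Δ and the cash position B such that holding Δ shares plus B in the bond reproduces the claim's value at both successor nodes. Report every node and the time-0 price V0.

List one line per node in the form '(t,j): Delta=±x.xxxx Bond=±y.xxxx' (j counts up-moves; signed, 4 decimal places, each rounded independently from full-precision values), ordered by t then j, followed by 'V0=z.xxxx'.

Risk-neutral probability p* = (R−d)/(u−d) = (1.21−0.94)/(1.38−0.94) = 0.6136.
Terminal values V(4,·): V(4,0)=-46.1933, V(4,1)=-13.6677, V(4,2)=34.0828, V(4,3)=104.1845, V(4,4)=207.0998
Node (3,0) S=73.9220: V=(p*·-13.6677+(1−p*)·-46.1933)/1.21=-21.6813; Δ=(-13.6677−-46.1933)/(102.0123−69.4867)=1.0000; B=V−Δ·S=-95.6033
Node (3,1) S=108.5238: V=(p*·34.0828+(1−p*)·-13.6677)/1.21=12.9204; Δ=(34.0828−-13.6677)/(149.7628−102.0123)=1.0000; B=V−Δ·S=-95.6033
Node (3,2) S=159.3221: V=(p*·104.1845+(1−p*)·34.0828)/1.21=63.7188; Δ=(104.1845−34.0828)/(219.8645−149.7628)=1.0000; B=V−Δ·S=-95.6033
Node (3,3) S=233.8984: V=(p*·207.0998+(1−p*)·104.1845)/1.21=138.2951; Δ=(207.0998−104.1845)/(322.7798−219.8645)=1.0000; B=V−Δ·S=-95.6033
Node (2,0) S=78.6404: V=(p*·12.9204+(1−p*)·-21.6813)/1.21=-0.3706; Δ=(12.9204−-21.6813)/(108.5238−73.9220)=1.0000; B=V−Δ·S=-79.0110
Node (2,1) S=115.4508: V=(p*·63.7188+(1−p*)·12.9204)/1.21=36.4398; Δ=(63.7188−12.9204)/(159.3221−108.5238)=1.0000; B=V−Δ·S=-79.0110
Node (2,2) S=169.4916: V=(p*·138.2951+(1−p*)·63.7188)/1.21=90.4806; Δ=(138.2951−63.7188)/(233.8984−159.3221)=1.0000; B=V−Δ·S=-79.0110
Node (1,0) S=83.6600: V=(p*·36.4398+(1−p*)·-0.3706)/1.21=18.3617; Δ=(36.4398−-0.3706)/(115.4508−78.6404)=1.0000; B=V−Δ·S=-65.2983
Node (1,1) S=122.8200: V=(p*·90.4806+(1−p*)·36.4398)/1.21=57.5217; Δ=(90.4806−36.4398)/(169.4916−115.4508)=1.0000; B=V−Δ·S=-65.2983
Node (0,0) S=89.0000: V=(p*·57.5217+(1−p*)·18.3617)/1.21=35.0344; Δ=(57.5217−18.3617)/(122.8200−83.6600)=1.0000; B=V−Δ·S=-53.9656
The time-0 hedge costs 35.0344, which is the no-arbitrage price.

(0,0): Delta=1.0000 Bond=-53.9656
(1,0): Delta=1.0000 Bond=-65.2983
(1,1): Delta=1.0000 Bond=-65.2983
(2,0): Delta=1.0000 Bond=-79.0110
(2,1): Delta=1.0000 Bond=-79.0110
(2,2): Delta=1.0000 Bond=-79.0110
(3,0): Delta=1.0000 Bond=-95.6033
(3,1): Delta=1.0000 Bond=-95.6033
(3,2): Delta=1.0000 Bond=-95.6033
(3,3): Delta=1.0000 Bond=-95.6033
V0=35.0344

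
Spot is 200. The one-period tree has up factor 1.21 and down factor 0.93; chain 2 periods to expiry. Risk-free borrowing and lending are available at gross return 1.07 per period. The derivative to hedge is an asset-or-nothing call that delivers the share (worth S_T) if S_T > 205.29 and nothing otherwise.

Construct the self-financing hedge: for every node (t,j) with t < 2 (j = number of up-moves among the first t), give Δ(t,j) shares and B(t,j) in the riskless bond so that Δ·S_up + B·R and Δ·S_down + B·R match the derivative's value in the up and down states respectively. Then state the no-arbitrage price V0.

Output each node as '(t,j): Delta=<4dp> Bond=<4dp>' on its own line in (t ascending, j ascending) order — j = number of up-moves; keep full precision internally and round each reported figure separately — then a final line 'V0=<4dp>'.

(0,0): Delta=2.4434 Bond=-326.4568
(1,0): Delta=4.3214 Bond=-698.6175
(1,1): Delta=1.0000 Bond=0.0000
V0=162.2281

Under the risk-neutral measure, an up-move has probability p* = (R−d)/(u−d) = 0.5000 and values discount at R = 1.07.
Terminal values V(2,·): V(2,0)=0.0000, V(2,1)=225.0600, V(2,2)=292.8200
  t=1,j=0: stock 186.0000 → up 225.0600 (V=225.0600), down 172.9800 (V=0.0000). Price 105.1682; hedge Δ=4.3214, bond B=-698.6175.
  t=1,j=1: stock 242.0000 → up 292.8200 (V=292.8200), down 225.0600 (V=225.0600). Price 242.0000; hedge Δ=1.0000, bond B=0.0000.
  t=0,j=0: stock 200.0000 → up 242.0000 (V=242.0000), down 186.0000 (V=105.1682). Price 162.2281; hedge Δ=2.4434, bond B=-326.4568.
The time-0 hedge costs 162.2281, which is the no-arbitrage price.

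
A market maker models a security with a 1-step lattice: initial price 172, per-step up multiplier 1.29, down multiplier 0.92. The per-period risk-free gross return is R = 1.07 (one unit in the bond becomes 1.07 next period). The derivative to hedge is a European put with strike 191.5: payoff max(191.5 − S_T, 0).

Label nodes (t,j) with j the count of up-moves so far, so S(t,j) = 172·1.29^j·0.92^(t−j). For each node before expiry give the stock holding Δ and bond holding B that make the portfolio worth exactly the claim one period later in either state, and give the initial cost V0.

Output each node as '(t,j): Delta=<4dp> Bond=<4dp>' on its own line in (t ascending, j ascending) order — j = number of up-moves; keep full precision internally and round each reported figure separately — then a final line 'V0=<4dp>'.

Since d<R<u, set p* = (R−d)/(u−d) = 0.4054; price each node as the discounted p*-expectation of its children.
Payoff layer (t=1): V(1,0)=33.2600, V(1,1)=0.0000
(0,0): S=172.0000. Δ = (V_up−V_dn)/(S_up−S_dn) = (0.0000−33.2600)/(221.8800−158.2400) = -0.5226. V = [p*·0.0000 + (1−p*)·33.2600]/1.07 = 18.4824. B = V − Δ·S = 108.3743.
Self-financing check: at every node Δ·S+B equals the discounted successor values.

(0,0): Delta=-0.5226 Bond=108.3743
V0=18.4824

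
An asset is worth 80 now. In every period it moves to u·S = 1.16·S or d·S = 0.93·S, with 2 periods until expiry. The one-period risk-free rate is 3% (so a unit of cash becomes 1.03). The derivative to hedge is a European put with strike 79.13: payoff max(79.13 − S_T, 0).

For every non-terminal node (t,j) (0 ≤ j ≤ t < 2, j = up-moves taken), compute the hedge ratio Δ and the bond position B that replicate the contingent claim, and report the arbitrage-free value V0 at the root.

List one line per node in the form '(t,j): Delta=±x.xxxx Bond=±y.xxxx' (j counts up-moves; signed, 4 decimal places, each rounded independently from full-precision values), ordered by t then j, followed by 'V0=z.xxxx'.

(0,0): Delta=-0.2964 Bond=26.7036
(1,0): Delta=-0.5808 Bond=48.6622
(1,1): Delta=0.0000 Bond=0.0000
V0=2.9926

Risk-neutral probability p* = (R−d)/(u−d) = (1.03−0.93)/(1.16−0.93) = 0.4348.
Terminal values V(2,·): V(2,0)=9.9380, V(2,1)=0.0000, V(2,2)=0.0000
  t=1,j=0: stock 74.4000 → up 86.3040 (V=0.0000), down 69.1920 (V=9.9380). Price 5.4535; hedge Δ=-0.5808, bond B=48.6622.
  t=1,j=1: stock 92.8000 → up 107.6480 (V=0.0000), down 86.3040 (V=0.0000). Price 0.0000; hedge Δ=0.0000, bond B=0.0000.
  t=0,j=0: stock 80.0000 → up 92.8000 (V=0.0000), down 74.4000 (V=5.4535). Price 2.9926; hedge Δ=-0.2964, bond B=26.7036.
Check: Δ(0,0)·S0 + B(0,0) = 2.9926 = V0.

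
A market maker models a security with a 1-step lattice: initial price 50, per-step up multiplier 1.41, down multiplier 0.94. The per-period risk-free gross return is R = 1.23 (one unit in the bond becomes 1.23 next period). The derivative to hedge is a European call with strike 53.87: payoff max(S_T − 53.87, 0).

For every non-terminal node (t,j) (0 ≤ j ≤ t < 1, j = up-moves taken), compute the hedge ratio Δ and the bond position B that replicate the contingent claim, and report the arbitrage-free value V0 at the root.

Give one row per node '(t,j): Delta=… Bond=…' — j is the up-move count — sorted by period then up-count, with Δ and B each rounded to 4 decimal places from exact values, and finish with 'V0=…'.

(0,0): Delta=0.7077 Bond=-27.0407
V0=8.3423

The replicating-portfolio and risk-neutral prices coincide; use p* = (1.23−0.94)/(1.41−0.94) = 0.6170 for the latter.
Terminal payoffs: V(1,0)=0.0000, V(1,1)=16.6300
Node (0,0) S=50.0000: V=(p*·16.6300+(1−p*)·0.0000)/1.23=8.3423; Δ=(16.6300−0.0000)/(70.5000−47.0000)=0.7077; B=V−Δ·S=-27.0407
Each (Δ,B) replicates both successor values, so the strategy is self-financing and V0 is arbitrage-free.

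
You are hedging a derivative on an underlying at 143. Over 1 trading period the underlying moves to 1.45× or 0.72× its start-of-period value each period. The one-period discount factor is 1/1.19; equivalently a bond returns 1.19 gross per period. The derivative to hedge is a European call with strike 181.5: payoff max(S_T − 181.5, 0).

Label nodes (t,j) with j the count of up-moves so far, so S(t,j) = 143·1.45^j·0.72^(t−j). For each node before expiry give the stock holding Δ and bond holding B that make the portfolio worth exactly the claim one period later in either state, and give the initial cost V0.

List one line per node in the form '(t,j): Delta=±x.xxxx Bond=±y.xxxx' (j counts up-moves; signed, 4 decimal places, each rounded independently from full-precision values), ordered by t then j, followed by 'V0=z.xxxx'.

(0,0): Delta=0.2476 Bond=-21.4251
V0=13.9858

Since d<R<u, set p* = (R−d)/(u−d) = 0.6438; price each node as the discounted p*-expectation of its children.
Terminal payoffs: V(1,0)=0.0000, V(1,1)=25.8500
(0,0): S=143.0000. Δ = (V_up−V_dn)/(S_up−S_dn) = (25.8500−0.0000)/(207.3500−102.9600) = 0.2476. V = [p*·25.8500 + (1−p*)·0.0000]/1.19 = 13.9858. B = V − Δ·S = -21.4251.
The time-0 hedge costs 13.9858, which is the no-arbitrage price.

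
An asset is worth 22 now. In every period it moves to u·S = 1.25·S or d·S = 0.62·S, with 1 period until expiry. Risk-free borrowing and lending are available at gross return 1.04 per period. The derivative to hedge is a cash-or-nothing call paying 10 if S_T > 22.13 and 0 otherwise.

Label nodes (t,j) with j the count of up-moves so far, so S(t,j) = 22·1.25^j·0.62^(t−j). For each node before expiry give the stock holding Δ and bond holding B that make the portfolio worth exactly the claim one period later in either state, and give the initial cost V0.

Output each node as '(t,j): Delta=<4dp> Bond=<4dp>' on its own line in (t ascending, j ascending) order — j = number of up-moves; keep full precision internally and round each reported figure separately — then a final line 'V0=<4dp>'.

Risk-neutral probability p* = (R−d)/(u−d) = (1.04−0.62)/(1.25−0.62) = 0.6667.
Payoff layer (t=1): V(1,0)=0.0000, V(1,1)=10.0000
(0,0): S=22.0000. Δ = (V_up−V_dn)/(S_up−S_dn) = (10.0000−0.0000)/(27.5000−13.6400) = 0.7215. V = [p*·10.0000 + (1−p*)·0.0000]/1.04 = 6.4103. B = V − Δ·S = -9.4628.
Root portfolio cost Δ·22+B reproduces V0=6.4103.

(0,0): Delta=0.7215 Bond=-9.4628
V0=6.4103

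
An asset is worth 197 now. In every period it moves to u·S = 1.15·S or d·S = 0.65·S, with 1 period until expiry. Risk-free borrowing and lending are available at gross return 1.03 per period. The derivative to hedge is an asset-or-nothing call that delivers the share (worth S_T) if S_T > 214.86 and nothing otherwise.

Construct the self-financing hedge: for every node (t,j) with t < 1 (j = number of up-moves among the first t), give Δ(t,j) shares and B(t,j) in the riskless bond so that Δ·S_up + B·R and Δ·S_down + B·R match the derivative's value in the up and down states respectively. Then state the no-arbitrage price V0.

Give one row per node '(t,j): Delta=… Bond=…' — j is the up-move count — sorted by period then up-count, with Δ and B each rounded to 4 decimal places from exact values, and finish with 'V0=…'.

(0,0): Delta=2.3000 Bond=-285.9369
V0=167.1631

Under the risk-neutral measure, an up-move has probability p* = (R−d)/(u−d) = 0.7600 and values discount at R = 1.03.
At expiry t=1: V(1,0)=0.0000, V(1,1)=226.5500
Node (0,0) S=197.0000: V=(p*·226.5500+(1−p*)·0.0000)/1.03=167.1631; Δ=(226.5500−0.0000)/(226.5500−128.0500)=2.3000; B=V−Δ·S=-285.9369
Each (Δ,B) replicates both successor values, so the strategy is self-financing and V0 is arbitrage-free.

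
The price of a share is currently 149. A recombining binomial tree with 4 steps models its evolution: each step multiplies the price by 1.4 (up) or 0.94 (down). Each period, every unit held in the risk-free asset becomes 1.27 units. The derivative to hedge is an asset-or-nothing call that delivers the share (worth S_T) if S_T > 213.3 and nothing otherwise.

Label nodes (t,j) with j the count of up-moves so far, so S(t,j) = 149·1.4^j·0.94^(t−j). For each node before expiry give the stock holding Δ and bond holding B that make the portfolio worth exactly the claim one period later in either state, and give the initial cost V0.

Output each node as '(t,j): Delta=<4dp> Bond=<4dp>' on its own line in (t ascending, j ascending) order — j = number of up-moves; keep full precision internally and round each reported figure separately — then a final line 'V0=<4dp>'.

The replicating-portfolio and risk-neutral prices coincide; use p* = (1.27−0.94)/(1.4−0.94) = 0.7174 for the latter.
Terminal values V(4,·): V(4,0)=0.0000, V(4,1)=0.0000, V(4,2)=258.0465, V(4,3)=384.3246, V(4,4)=572.3984
  t=3,j=0: stock 123.7570 → up 173.2598 (V=0.0000), down 116.3316 (V=0.0000). Price 0.0000; hedge Δ=0.0000, bond B=0.0000.
  t=3,j=1: stock 184.3190 → up 258.0465 (V=258.0465), down 173.2598 (V=0.0000). Price 145.7641; hedge Δ=3.0435, bond B=-415.2067.
  t=3,j=2: stock 274.5176 → up 384.3246 (V=384.3246), down 258.0465 (V=258.0465). Price 274.5176; hedge Δ=1.0000, bond B=0.0000.
  t=3,j=3: stock 408.8560 → up 572.3984 (V=572.3984), down 384.3246 (V=384.3246). Price 408.8560; hedge Δ=1.0000, bond B=0.0000.
  t=2,j=0: stock 131.6564 → up 184.3190 (V=145.7641), down 123.7570 (V=0.0000). Price 82.3385; hedge Δ=2.4069, bond B=-234.5399.
  t=2,j=1: stock 196.0840 → up 274.5176 (V=274.5176), down 184.3190 (V=145.7641). Price 187.5045; hedge Δ=1.4274, bond B=-92.3945.
  t=2,j=2: stock 292.0400 → up 408.8560 (V=408.8560), down 274.5176 (V=274.5176). Price 292.0400; hedge Δ=1.0000, bond B=0.0000.
  t=1,j=0: stock 140.0600 → up 196.0840 (V=187.5045), down 131.6564 (V=82.3385). Price 124.2391; hedge Δ=1.6323, bond B=-104.3827.
  t=1,j=1: stock 208.6000 → up 292.0400 (V=292.0400), down 196.0840 (V=187.5045). Price 206.6908; hedge Δ=1.0894, bond B=-20.5602.
  t=0,j=0: stock 149.0000 → up 208.6000 (V=206.6908), down 140.0600 (V=124.2391). Price 144.4010; hedge Δ=1.2030, bond B=-34.8419.
Root portfolio cost Δ·149+B reproduces V0=144.4010.

(0,0): Delta=1.2030 Bond=-34.8419
(1,0): Delta=1.6323 Bond=-104.3827
(1,1): Delta=1.0894 Bond=-20.5602
(2,0): Delta=2.4069 Bond=-234.5399
(2,1): Delta=1.4274 Bond=-92.3945
(2,2): Delta=1.0000 Bond=0.0000
(3,0): Delta=0.0000 Bond=0.0000
(3,1): Delta=3.0435 Bond=-415.2067
(3,2): Delta=1.0000 Bond=0.0000
(3,3): Delta=1.0000 Bond=0.0000
V0=144.4010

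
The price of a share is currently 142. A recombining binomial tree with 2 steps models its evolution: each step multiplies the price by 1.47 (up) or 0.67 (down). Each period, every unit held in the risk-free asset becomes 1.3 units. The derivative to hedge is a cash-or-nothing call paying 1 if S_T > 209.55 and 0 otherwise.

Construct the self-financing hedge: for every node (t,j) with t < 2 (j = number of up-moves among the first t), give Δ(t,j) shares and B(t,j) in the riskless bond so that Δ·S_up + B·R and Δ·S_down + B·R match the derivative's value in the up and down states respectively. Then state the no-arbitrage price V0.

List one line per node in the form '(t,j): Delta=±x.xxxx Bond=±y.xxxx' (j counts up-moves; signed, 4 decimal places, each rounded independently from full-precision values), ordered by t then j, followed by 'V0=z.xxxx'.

(0,0): Delta=0.0053 Bond=-0.3903
(1,0): Delta=0.0000 Bond=0.0000
(1,1): Delta=0.0060 Bond=-0.6442
V0=0.3670

Since d<R<u, set p* = (R−d)/(u−d) = 0.7875; price each node as the discounted p*-expectation of its children.
Terminal payoffs: V(2,0)=0.0000, V(2,1)=0.0000, V(2,2)=1.0000
  t=1,j=0: stock 95.1400 → up 139.8558 (V=0.0000), down 63.7438 (V=0.0000). Price 0.0000; hedge Δ=0.0000, bond B=0.0000.
  t=1,j=1: stock 208.7400 → up 306.8478 (V=1.0000), down 139.8558 (V=0.0000). Price 0.6058; hedge Δ=0.0060, bond B=-0.6442.
  t=0,j=0: stock 142.0000 → up 208.7400 (V=0.6058), down 95.1400 (V=0.0000). Price 0.3670; hedge Δ=0.0053, bond B=-0.3903.
Self-financing check: at every node Δ·S+B equals the discounted successor values.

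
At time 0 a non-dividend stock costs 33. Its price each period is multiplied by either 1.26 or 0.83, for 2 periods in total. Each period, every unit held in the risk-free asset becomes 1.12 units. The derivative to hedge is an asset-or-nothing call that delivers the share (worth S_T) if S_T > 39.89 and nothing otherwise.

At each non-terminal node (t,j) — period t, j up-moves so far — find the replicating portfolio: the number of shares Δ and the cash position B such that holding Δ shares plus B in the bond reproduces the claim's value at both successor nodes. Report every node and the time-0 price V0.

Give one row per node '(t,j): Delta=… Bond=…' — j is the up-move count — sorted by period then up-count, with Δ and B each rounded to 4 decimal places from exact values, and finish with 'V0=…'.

Under the risk-neutral measure, an up-move has probability p* = (R−d)/(u−d) = 0.6744 and values discount at R = 1.12.
Payoff layer (t=2): V(2,0)=0.0000, V(2,1)=0.0000, V(2,2)=52.3908
  t=1,j=0: stock 27.3900 → up 34.5114 (V=0.0000), down 22.7337 (V=0.0000). Price 0.0000; hedge Δ=0.0000, bond B=0.0000.
  t=1,j=1: stock 41.5800 → up 52.3908 (V=52.3908), down 34.5114 (V=0.0000). Price 31.5476; hedge Δ=2.9302, bond B=-90.2915.
  t=0,j=0: stock 33.0000 → up 41.5800 (V=31.5476), down 27.3900 (V=0.0000). Price 18.9967; hedge Δ=2.2232, bond B=-54.3699.
Self-financing check: at every node Δ·S+B equals the discounted successor values.

(0,0): Delta=2.2232 Bond=-54.3699
(1,0): Delta=0.0000 Bond=0.0000
(1,1): Delta=2.9302 Bond=-90.2915
V0=18.9967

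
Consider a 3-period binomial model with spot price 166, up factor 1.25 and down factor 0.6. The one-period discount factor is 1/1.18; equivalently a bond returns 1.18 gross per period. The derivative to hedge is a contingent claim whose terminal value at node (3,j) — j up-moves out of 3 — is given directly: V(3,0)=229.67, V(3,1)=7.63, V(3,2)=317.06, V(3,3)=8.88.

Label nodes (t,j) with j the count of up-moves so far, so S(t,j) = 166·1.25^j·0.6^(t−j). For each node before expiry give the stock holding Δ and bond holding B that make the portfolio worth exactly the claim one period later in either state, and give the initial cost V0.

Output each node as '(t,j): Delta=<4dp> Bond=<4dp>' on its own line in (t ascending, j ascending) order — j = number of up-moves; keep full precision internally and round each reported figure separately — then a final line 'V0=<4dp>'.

Under the risk-neutral measure, an up-move has probability p* = (R−d)/(u−d) = 0.8923 and values discount at R = 1.18.
At expiry t=3: V(3,0)=229.6700, V(3,1)=7.6300, V(3,2)=317.0600, V(3,3)=8.8800
Node (2,0) S=59.7600: V=(p*·7.6300+(1−p*)·229.6700)/1.18=26.7305; Δ=(7.6300−229.6700)/(74.7000−35.8560)=-5.7162; B=V−Δ·S=368.3305
Node (2,1) S=124.5000: V=(p*·317.0600+(1−p*)·7.6300)/1.18=240.4549; Δ=(317.0600−7.6300)/(155.6250−74.7000)=3.8237; B=V−Δ·S=-235.5913
Node (2,2) S=259.3750: V=(p*·8.8800+(1−p*)·317.0600)/1.18=35.6514; Δ=(8.8800−317.0600)/(324.2188−155.6250)=-1.8279; B=V−Δ·S=509.7744
Node (1,0) S=99.6000: V=(p*·240.4549+(1−p*)·26.7305)/1.18=184.2698; Δ=(240.4549−26.7305)/(124.5000−59.7600)=3.3013; B=V−Δ·S=-144.5369
Node (1,1) S=207.5000: V=(p*·35.6514+(1−p*)·240.4549)/1.18=48.9043; Δ=(35.6514−240.4549)/(259.3750−124.5000)=-1.5185; B=V−Δ·S=363.9867
Node (0,0) S=166.0000: V=(p*·48.9043+(1−p*)·184.2698)/1.18=53.7985; Δ=(48.9043−184.2698)/(207.5000−99.6000)=-1.2545; B=V−Δ·S=262.0531
The time-0 hedge costs 53.7985, which is the no-arbitrage price.

(0,0): Delta=-1.2545 Bond=262.0531
(1,0): Delta=3.3013 Bond=-144.5369
(1,1): Delta=-1.5185 Bond=363.9867
(2,0): Delta=-5.7162 Bond=368.3305
(2,1): Delta=3.8237 Bond=-235.5913
(2,2): Delta=-1.8279 Bond=509.7744
V0=53.7985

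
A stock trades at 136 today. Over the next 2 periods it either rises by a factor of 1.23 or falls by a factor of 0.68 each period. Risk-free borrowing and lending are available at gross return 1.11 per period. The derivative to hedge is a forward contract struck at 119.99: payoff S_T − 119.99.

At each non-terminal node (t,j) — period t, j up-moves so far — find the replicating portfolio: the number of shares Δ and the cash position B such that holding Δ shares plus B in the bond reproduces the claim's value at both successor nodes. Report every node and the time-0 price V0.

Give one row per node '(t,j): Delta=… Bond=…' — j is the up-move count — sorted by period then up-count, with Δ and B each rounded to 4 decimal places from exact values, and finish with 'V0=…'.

No-arbitrage ⇒ martingale measure with p* = (R−d)/(u−d) = 0.7818.
Payoff layer (t=2): V(2,0)=-57.1036, V(2,1)=-6.2396, V(2,2)=85.7644
(1,0): S=92.4800. Δ = (V_up−V_dn)/(S_up−S_dn) = (-6.2396−-57.1036)/(113.7504−62.8864) = 1.0000. V = [p*·-6.2396 + (1−p*)·-57.1036]/1.11 = -15.6191. B = V − Δ·S = -108.0991.
(1,1): S=167.2800. Δ = (V_up−V_dn)/(S_up−S_dn) = (85.7644−-6.2396)/(205.7544−113.7504) = 1.0000. V = [p*·85.7644 + (1−p*)·-6.2396]/1.11 = 59.1809. B = V − Δ·S = -108.0991.
(0,0): S=136.0000. Δ = (V_up−V_dn)/(S_up−S_dn) = (59.1809−-15.6191)/(167.2800−92.4800) = 1.0000. V = [p*·59.1809 + (1−p*)·-15.6191]/1.11 = 38.6134. B = V − Δ·S = -97.3866.
Each (Δ,B) replicates both successor values, so the strategy is self-financing and V0 is arbitrage-free.

(0,0): Delta=1.0000 Bond=-97.3866
(1,0): Delta=1.0000 Bond=-108.0991
(1,1): Delta=1.0000 Bond=-108.0991
V0=38.6134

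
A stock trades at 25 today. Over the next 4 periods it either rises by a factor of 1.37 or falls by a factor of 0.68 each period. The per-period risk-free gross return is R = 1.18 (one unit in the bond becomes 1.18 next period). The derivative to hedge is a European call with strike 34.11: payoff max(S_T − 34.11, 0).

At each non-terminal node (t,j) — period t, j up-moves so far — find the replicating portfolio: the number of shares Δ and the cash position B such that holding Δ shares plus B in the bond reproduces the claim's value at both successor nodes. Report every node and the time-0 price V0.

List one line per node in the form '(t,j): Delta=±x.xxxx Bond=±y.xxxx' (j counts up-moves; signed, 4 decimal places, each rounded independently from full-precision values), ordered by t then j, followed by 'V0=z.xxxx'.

The replicating-portfolio and risk-neutral prices coincide; use p* = (1.18−0.68)/(1.37−0.68) = 0.7246 for the latter.
Terminal values V(4,·): V(4,0)=0.0000, V(4,1)=0.0000, V(4,2)=0.0000, V(4,3)=9.6030, V(4,4)=53.9588
(3,0): S=7.8608. Δ = (V_up−V_dn)/(S_up−S_dn) = (0.0000−0.0000)/(10.7693−5.3453) = 0.0000. V = [p*·0.0000 + (1−p*)·0.0000]/1.18 = 0.0000. B = V − Δ·S = 0.0000.
(3,1): S=15.8372. Δ = (V_up−V_dn)/(S_up−S_dn) = (0.0000−0.0000)/(21.6970−10.7693) = 0.0000. V = [p*·0.0000 + (1−p*)·0.0000]/1.18 = 0.0000. B = V − Δ·S = 0.0000.
(3,2): S=31.9073. Δ = (V_up−V_dn)/(S_up−S_dn) = (9.6030−0.0000)/(43.7130−21.6970) = 0.4362. V = [p*·9.6030 + (1−p*)·0.0000]/1.18 = 5.8972. B = V − Δ·S = -8.0202.
(3,3): S=64.2838. Δ = (V_up−V_dn)/(S_up−S_dn) = (53.9588−9.6030)/(88.0688−43.7130) = 1.0000. V = [p*·53.9588 + (1−p*)·9.6030]/1.18 = 35.3770. B = V − Δ·S = -28.9068.
(2,0): S=11.5600. Δ = (V_up−V_dn)/(S_up−S_dn) = (0.0000−0.0000)/(15.8372−7.8608) = 0.0000. V = [p*·0.0000 + (1−p*)·0.0000]/1.18 = 0.0000. B = V − Δ·S = 0.0000.
(2,1): S=23.2900. Δ = (V_up−V_dn)/(S_up−S_dn) = (5.8972−0.0000)/(31.9073−15.8372) = 0.3670. V = [p*·5.8972 + (1−p*)·0.0000]/1.18 = 3.6215. B = V − Δ·S = -4.9252.
(2,2): S=46.9225. Δ = (V_up−V_dn)/(S_up−S_dn) = (35.3770−5.8972)/(64.2838−31.9073) = 0.9105. V = [p*·35.3770 + (1−p*)·5.8972]/1.18 = 23.1012. B = V − Δ·S = -19.6232.
(1,0): S=17.0000. Δ = (V_up−V_dn)/(S_up−S_dn) = (3.6215−0.0000)/(23.2900−11.5600) = 0.3087. V = [p*·3.6215 + (1−p*)·0.0000]/1.18 = 2.2239. B = V − Δ·S = -3.0246.
(1,1): S=34.2500. Δ = (V_up−V_dn)/(S_up−S_dn) = (23.1012−3.6215)/(46.9225−23.2900) = 0.8243. V = [p*·23.1012 + (1−p*)·3.6215]/1.18 = 15.0315. B = V − Δ·S = -13.1999.
(0,0): S=25.0000. Δ = (V_up−V_dn)/(S_up−S_dn) = (15.0315−2.2239)/(34.2500−17.0000) = 0.7425. V = [p*·15.0315 + (1−p*)·2.2239]/1.18 = 9.7498. B = V − Δ·S = -8.8119.
Each (Δ,B) replicates both successor values, so the strategy is self-financing and V0 is arbitrage-free.

(0,0): Delta=0.7425 Bond=-8.8119
(1,0): Delta=0.3087 Bond=-3.0246
(1,1): Delta=0.8243 Bond=-13.1999
(2,0): Delta=0.0000 Bond=0.0000
(2,1): Delta=0.3670 Bond=-4.9252
(2,2): Delta=0.9105 Bond=-19.6232
(3,0): Delta=0.0000 Bond=0.0000
(3,1): Delta=0.0000 Bond=0.0000
(3,2): Delta=0.4362 Bond=-8.0202
(3,3): Delta=1.0000 Bond=-28.9068
V0=9.7498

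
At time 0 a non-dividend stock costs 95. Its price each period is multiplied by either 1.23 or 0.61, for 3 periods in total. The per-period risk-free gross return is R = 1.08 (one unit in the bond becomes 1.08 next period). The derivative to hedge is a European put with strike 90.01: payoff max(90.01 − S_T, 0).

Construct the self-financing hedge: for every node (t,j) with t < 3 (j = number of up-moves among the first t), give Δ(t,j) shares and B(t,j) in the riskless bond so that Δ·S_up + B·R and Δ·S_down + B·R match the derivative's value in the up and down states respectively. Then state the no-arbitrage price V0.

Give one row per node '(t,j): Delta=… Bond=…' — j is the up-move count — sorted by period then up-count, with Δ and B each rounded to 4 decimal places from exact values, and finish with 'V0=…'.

Since d<R<u, set p* = (R−d)/(u−d) = 0.7581; price each node as the discounted p*-expectation of its children.
Payoff layer (t=3): V(3,0)=68.4468, V(3,1)=46.5301, V(3,2)=2.3374, V(3,3)=0.0000
  t=2,j=0: stock 35.3495 → up 43.4799 (V=46.5301), down 21.5632 (V=68.4468). Price 47.9931; hedge Δ=-1.0000, bond B=83.3426.
  t=2,j=1: stock 71.2785 → up 87.6726 (V=2.3374), down 43.4799 (V=46.5301). Price 12.0641; hedge Δ=-1.0000, bond B=83.3426.
  t=2,j=2: stock 143.7255 → up 176.7824 (V=0.0000), down 87.6726 (V=2.3374). Price 0.5236; hedge Δ=-0.0262, bond B=4.2937.
  t=1,j=0: stock 57.9500 → up 71.2785 (V=12.0641), down 35.3495 (V=47.9931). Price 19.2191; hedge Δ=-1.0000, bond B=77.1691.
  t=1,j=1: stock 116.8500 → up 143.7255 (V=0.5236), down 71.2785 (V=12.0641). Price 3.0701; hedge Δ=-0.1593, bond B=21.6837.
  t=0,j=0: stock 95.0000 → up 116.8500 (V=3.0701), down 57.9500 (V=19.2191). Price 6.4603; hedge Δ=-0.2742, bond B=32.5070.
Each (Δ,B) replicates both successor values, so the strategy is self-financing and V0 is arbitrage-free.

(0,0): Delta=-0.2742 Bond=32.5070
(1,0): Delta=-1.0000 Bond=77.1691
(1,1): Delta=-0.1593 Bond=21.6837
(2,0): Delta=-1.0000 Bond=83.3426
(2,1): Delta=-1.0000 Bond=83.3426
(2,2): Delta=-0.0262 Bond=4.2937
V0=6.4603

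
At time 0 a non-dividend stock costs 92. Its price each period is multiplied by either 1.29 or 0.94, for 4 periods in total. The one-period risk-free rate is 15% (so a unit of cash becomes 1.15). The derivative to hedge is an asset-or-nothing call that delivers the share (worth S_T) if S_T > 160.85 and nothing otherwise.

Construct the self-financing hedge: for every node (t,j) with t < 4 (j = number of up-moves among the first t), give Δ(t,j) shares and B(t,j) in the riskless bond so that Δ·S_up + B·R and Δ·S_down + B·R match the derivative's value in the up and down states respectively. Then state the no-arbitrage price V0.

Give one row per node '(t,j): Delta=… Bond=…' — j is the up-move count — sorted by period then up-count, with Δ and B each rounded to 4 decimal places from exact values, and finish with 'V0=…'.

Under the risk-neutral measure, an up-move has probability p* = (R−d)/(u−d) = 0.6000 and values discount at R = 1.15.
Terminal values V(4,·): V(4,0)=0.0000, V(4,1)=0.0000, V(4,2)=0.0000, V(4,3)=185.6457, V(4,4)=254.7691
  t=3,j=0: stock 76.4137 → up 98.5737 (V=0.0000), down 71.8289 (V=0.0000). Price 0.0000; hedge Δ=0.0000, bond B=0.0000.
  t=3,j=1: stock 104.8656 → up 135.2767 (V=0.0000), down 98.5737 (V=0.0000). Price 0.0000; hedge Δ=0.0000, bond B=0.0000.
  t=3,j=2: stock 143.9114 → up 185.6457 (V=185.6457), down 135.2767 (V=0.0000). Price 96.8586; hedge Δ=3.6857, bond B=-433.5576.
  t=3,j=3: stock 197.4954 → up 254.7691 (V=254.7691), down 185.6457 (V=185.6457). Price 197.4954; hedge Δ=1.0000, bond B=0.0000.
  t=2,j=0: stock 81.2912 → up 104.8656 (V=0.0000), down 76.4137 (V=0.0000). Price 0.0000; hedge Δ=0.0000, bond B=0.0000.
  t=2,j=1: stock 111.5592 → up 143.9114 (V=96.8586), down 104.8656 (V=0.0000). Price 50.5349; hedge Δ=2.4806, bond B=-226.2040.
  t=2,j=2: stock 153.0972 → up 197.4954 (V=197.4954), down 143.9114 (V=96.8586). Price 136.7310; hedge Δ=1.8781, bond B=-150.8026.
  t=1,j=0: stock 86.4800 → up 111.5592 (V=50.5349), down 81.2912 (V=0.0000). Price 26.3660; hedge Δ=1.6696, bond B=-118.0195.
  t=1,j=1: stock 118.6800 → up 153.0972 (V=136.7310), down 111.5592 (V=50.5349). Price 88.9153; hedge Δ=2.0751, bond B=-157.3593.
  t=0,j=0: stock 92.0000 → up 118.6800 (V=88.9153), down 86.4800 (V=26.3660). Price 55.5614; hedge Δ=1.9425, bond B=-123.1507.
Each (Δ,B) replicates both successor values, so the strategy is self-financing and V0 is arbitrage-free.

(0,0): Delta=1.9425 Bond=-123.1507
(1,0): Delta=1.6696 Bond=-118.0195
(1,1): Delta=2.0751 Bond=-157.3593
(2,0): Delta=0.0000 Bond=0.0000
(2,1): Delta=2.4806 Bond=-226.2040
(2,2): Delta=1.8781 Bond=-150.8026
(3,0): Delta=0.0000 Bond=0.0000
(3,1): Delta=0.0000 Bond=0.0000
(3,2): Delta=3.6857 Bond=-433.5576
(3,3): Delta=1.0000 Bond=0.0000
V0=55.5614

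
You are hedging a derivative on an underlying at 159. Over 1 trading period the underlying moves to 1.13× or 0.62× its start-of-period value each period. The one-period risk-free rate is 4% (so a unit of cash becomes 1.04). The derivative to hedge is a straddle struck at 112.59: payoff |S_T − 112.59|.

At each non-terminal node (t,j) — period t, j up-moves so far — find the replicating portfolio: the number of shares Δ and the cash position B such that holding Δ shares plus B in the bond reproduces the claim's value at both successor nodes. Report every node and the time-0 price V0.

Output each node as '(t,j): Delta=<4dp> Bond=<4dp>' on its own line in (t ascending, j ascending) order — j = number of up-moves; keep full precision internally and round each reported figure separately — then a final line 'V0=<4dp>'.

Since d<R<u, set p* = (R−d)/(u−d) = 0.8235; price each node as the discounted p*-expectation of its children.
Terminal values V(1,·): V(1,0)=14.0100, V(1,1)=67.0800
  t=0,j=0: stock 159.0000 → up 179.6700 (V=67.0800), down 98.5800 (V=14.0100). Price 55.4949; hedge Δ=0.6545, bond B=-48.5639.
Self-financing check: at every node Δ·S+B equals the discounted successor values.

(0,0): Delta=0.6545 Bond=-48.5639
V0=55.4949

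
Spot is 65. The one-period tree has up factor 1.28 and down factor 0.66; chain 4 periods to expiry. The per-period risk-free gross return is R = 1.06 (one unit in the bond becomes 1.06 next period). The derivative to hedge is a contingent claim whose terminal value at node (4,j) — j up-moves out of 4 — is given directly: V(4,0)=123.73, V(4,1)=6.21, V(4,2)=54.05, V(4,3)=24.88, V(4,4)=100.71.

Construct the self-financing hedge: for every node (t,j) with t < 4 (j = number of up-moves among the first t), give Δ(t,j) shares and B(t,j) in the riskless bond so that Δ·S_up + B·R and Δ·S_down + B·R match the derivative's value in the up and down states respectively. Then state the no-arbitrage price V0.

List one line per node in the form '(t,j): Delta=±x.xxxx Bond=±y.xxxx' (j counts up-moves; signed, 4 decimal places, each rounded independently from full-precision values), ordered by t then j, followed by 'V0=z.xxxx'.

(0,0): Delta=0.2885 Bond=18.1641
(1,0): Delta=-0.1685 Bond=38.8568
(1,1): Delta=0.4181 Bond=8.4724
(2,0): Delta=-0.5823 Bond=52.9066
(2,1): Delta=-0.0511 Bond=34.7431
(2,2): Delta=0.5511 Bond=-5.1885
(3,0): Delta=-10.1432 Bond=234.7471
(3,1): Delta=2.1291 Bond=-42.1853
(3,2): Delta=-0.6694 Bond=80.2848
(3,3): Delta=0.8972 Bond=-52.6814
V0=36.9151

Under the risk-neutral measure, an up-move has probability p* = (R−d)/(u−d) = 0.6452 and values discount at R = 1.06.
Terminal values V(4,·): V(4,0)=123.7300, V(4,1)=6.2100, V(4,2)=54.0500, V(4,3)=24.8800, V(4,4)=100.7100
Node (3,0) S=18.6872: V=(p*·6.2100+(1−p*)·123.7300)/1.06=45.1987; Δ=(6.2100−123.7300)/(23.9197−12.3336)=-10.1432; B=V−Δ·S=234.7471
Node (3,1) S=36.2419: V=(p*·54.0500+(1−p*)·6.2100)/1.06=34.9760; Δ=(54.0500−6.2100)/(46.3897−23.9197)=2.1291; B=V−Δ·S=-42.1853
Node (3,2) S=70.2874: V=(p*·24.8800+(1−p*)·54.0500)/1.06=33.2365; Δ=(24.8800−54.0500)/(89.9678−46.3897)=-0.6694; B=V−Δ·S=80.2848
Node (3,3) S=136.3149: V=(p*·100.7100+(1−p*)·24.8800)/1.06=69.6251; Δ=(100.7100−24.8800)/(174.4830−89.9678)=0.8972; B=V−Δ·S=-52.6814
Node (2,0) S=28.3140: V=(p*·34.9760+(1−p*)·45.1987)/1.06=36.4183; Δ=(34.9760−45.1987)/(36.2419−18.6872)=-0.5823; B=V−Δ·S=52.9066
Node (2,1) S=54.9120: V=(p*·33.2365+(1−p*)·34.9760)/1.06=31.9375; Δ=(33.2365−34.9760)/(70.2874−36.2419)=-0.0511; B=V−Δ·S=34.7431
Node (2,2) S=106.4960: V=(p*·69.6251+(1−p*)·33.2365)/1.06=53.5028; Δ=(69.6251−33.2365)/(136.3149−70.2874)=0.5511; B=V−Δ·S=-5.1885
Node (1,0) S=42.9000: V=(p*·31.9375+(1−p*)·36.4183)/1.06=31.6296; Δ=(31.9375−36.4183)/(54.9120−28.3140)=-0.1685; B=V−Δ·S=38.8568
Node (1,1) S=83.2000: V=(p*·53.5028+(1−p*)·31.9375)/1.06=43.2553; Δ=(53.5028−31.9375)/(106.4960−54.9120)=0.4181; B=V−Δ·S=8.4724
Node (0,0) S=65.0000: V=(p*·43.2553+(1−p*)·31.6296)/1.06=36.9151; Δ=(43.2553−31.6296)/(83.2000−42.9000)=0.2885; B=V−Δ·S=18.1641
The time-0 hedge costs 36.9151, which is the no-arbitrage price.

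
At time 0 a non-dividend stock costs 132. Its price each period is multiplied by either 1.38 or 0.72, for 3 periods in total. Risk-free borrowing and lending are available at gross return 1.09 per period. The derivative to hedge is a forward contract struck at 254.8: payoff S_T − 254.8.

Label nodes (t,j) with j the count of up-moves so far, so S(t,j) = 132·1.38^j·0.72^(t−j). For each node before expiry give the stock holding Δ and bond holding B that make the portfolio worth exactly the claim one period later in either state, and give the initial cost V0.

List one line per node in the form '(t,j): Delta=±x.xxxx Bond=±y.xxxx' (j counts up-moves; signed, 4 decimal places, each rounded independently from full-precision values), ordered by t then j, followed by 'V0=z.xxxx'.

No-arbitrage ⇒ martingale measure with p* = (R−d)/(u−d) = 0.5606.
Terminal values V(3,·): V(3,0)=-205.5313, V(3,1)=-160.3683, V(3,2)=-73.8058, V(3,3)=92.1055
(2,0): S=68.4288. Δ = (V_up−V_dn)/(S_up−S_dn) = (-160.3683−-205.5313)/(94.4317−49.2687) = 1.0000. V = [p*·-160.3683 + (1−p*)·-205.5313]/1.09 = -165.3327. B = V − Δ·S = -233.7615.
(2,1): S=131.1552. Δ = (V_up−V_dn)/(S_up−S_dn) = (-73.8058−-160.3683)/(180.9942−94.4317) = 1.0000. V = [p*·-73.8058 + (1−p*)·-160.3683]/1.09 = -102.6063. B = V − Δ·S = -233.7615.
(2,2): S=251.3808. Δ = (V_up−V_dn)/(S_up−S_dn) = (92.1055−-73.8058)/(346.9055−180.9942) = 1.0000. V = [p*·92.1055 + (1−p*)·-73.8058]/1.09 = 17.6193. B = V − Δ·S = -233.7615.
(1,0): S=95.0400. Δ = (V_up−V_dn)/(S_up−S_dn) = (-102.6063−-165.3327)/(131.1552−68.4288) = 1.0000. V = [p*·-102.6063 + (1−p*)·-165.3327]/1.09 = -119.4201. B = V − Δ·S = -214.4601.
(1,1): S=182.1600. Δ = (V_up−V_dn)/(S_up−S_dn) = (17.6193−-102.6063)/(251.3808−131.1552) = 1.0000. V = [p*·17.6193 + (1−p*)·-102.6063]/1.09 = -32.3001. B = V − Δ·S = -214.4601.
(0,0): S=132.0000. Δ = (V_up−V_dn)/(S_up−S_dn) = (-32.3001−-119.4201)/(182.1600−95.0400) = 1.0000. V = [p*·-32.3001 + (1−p*)·-119.4201]/1.09 = -64.7524. B = V − Δ·S = -196.7524.
Each (Δ,B) replicates both successor values, so the strategy is self-financing and V0 is arbitrage-free.

(0,0): Delta=1.0000 Bond=-196.7524
(1,0): Delta=1.0000 Bond=-214.4601
(1,1): Delta=1.0000 Bond=-214.4601
(2,0): Delta=1.0000 Bond=-233.7615
(2,1): Delta=1.0000 Bond=-233.7615
(2,2): Delta=1.0000 Bond=-233.7615
V0=-64.7524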